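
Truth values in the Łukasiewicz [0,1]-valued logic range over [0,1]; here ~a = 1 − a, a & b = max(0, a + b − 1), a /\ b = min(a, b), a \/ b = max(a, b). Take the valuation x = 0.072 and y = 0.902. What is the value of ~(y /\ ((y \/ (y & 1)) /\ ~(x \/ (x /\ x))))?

y & 1 = max(0, 0.902 + 1.000 − 1) = max(0, 0.902) = 0.902
y \/ (y & 1) = max(0.902, 0.902) = 0.902
x /\ x = min(0.072, 0.072) = 0.072
x \/ (x /\ x) = max(0.072, 0.072) = 0.072
~(x \/ (x /\ x)) = 1 − 0.072 = 0.928
(y \/ (y & 1)) /\ ~(x \/ (x /\ x)) = min(0.902, 0.928) = 0.902
y /\ ((y \/ (y & 1)) /\ ~(x \/ (x /\ x))) = min(0.902, 0.902) = 0.902
~(y /\ ((y \/ (y & 1)) /\ ~(x \/ (x /\ x)))) = 1 − 0.902 = 0.098

0.098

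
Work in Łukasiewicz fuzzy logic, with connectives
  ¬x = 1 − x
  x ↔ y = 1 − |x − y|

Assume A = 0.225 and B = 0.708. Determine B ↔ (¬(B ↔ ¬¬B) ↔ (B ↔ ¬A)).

0.359

¬B = 1 − 0.708 = 0.292
¬¬B = 1 − 0.292 = 0.708
B ↔ ¬¬B = 1 − |0.708 − 0.708| = 1 − 0.000 = 1.000
¬(B ↔ ¬¬B) = 1 − 1.000 = 0.000
¬A = 1 − 0.225 = 0.775
B ↔ ¬A = 1 − |0.708 − 0.775| = 1 − 0.067 = 0.933
¬(B ↔ ¬¬B) ↔ (B ↔ ¬A) = 1 − |0.000 − 0.933| = 1 − 0.933 = 0.067
B ↔ (¬(B ↔ ¬¬B) ↔ (B ↔ ¬A)) = 1 − |0.708 − 0.067| = 1 − 0.641 = 0.359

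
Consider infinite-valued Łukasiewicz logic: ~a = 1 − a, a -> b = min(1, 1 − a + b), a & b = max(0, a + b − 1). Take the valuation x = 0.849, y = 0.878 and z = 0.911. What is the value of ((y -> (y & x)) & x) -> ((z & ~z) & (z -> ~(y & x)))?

y & x = max(0, 0.878 + 0.849 − 1) = max(0, 0.727) = 0.727
y -> (y & x) = min(1, 1 − 0.878 + 0.727) = min(1, 0.849) = 0.849
(y -> (y & x)) & x = max(0, 0.849 + 0.849 − 1) = max(0, 0.698) = 0.698
~z = 1 − 0.911 = 0.089
z & ~z = max(0, 0.911 + 0.089 − 1) = max(0, 0.000) = 0.000
~(y & x) = 1 − 0.727 = 0.273
z -> ~(y & x) = min(1, 1 − 0.911 + 0.273) = min(1, 0.362) = 0.362
(z & ~z) & (z -> ~(y & x)) = max(0, 0.000 + 0.362 − 1) = max(0, -0.638) = 0.000
((y -> (y & x)) & x) -> ((z & ~z) & (z -> ~(y & x))) = min(1, 1 − 0.698 + 0.000) = min(1, 0.302) = 0.302

0.302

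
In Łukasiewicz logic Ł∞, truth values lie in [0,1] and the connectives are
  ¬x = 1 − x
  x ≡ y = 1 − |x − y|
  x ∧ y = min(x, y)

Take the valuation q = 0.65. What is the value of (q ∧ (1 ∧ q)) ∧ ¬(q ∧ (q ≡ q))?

0.35

1 ∧ q = min(1.00, 0.65) = 0.65
q ∧ (1 ∧ q) = min(0.65, 0.65) = 0.65
q ≡ q = 1 − |0.65 − 0.65| = 1 − 0.00 = 1.00
q ∧ (q ≡ q) = min(0.65, 1.00) = 0.65
¬(q ∧ (q ≡ q)) = 1 − 0.65 = 0.35
(q ∧ (1 ∧ q)) ∧ ¬(q ∧ (q ≡ q)) = min(0.65, 0.35) = 0.35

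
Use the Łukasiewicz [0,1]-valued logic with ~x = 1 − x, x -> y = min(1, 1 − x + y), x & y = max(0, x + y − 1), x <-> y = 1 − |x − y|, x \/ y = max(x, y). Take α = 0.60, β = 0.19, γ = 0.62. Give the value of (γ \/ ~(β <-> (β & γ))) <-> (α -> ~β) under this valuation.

β & γ = max(0, 0.19 + 0.62 − 1) = max(0, -0.19) = 0.00
β <-> (β & γ) = 1 − |0.19 − 0.00| = 1 − 0.19 = 0.81
~(β <-> (β & γ)) = 1 − 0.81 = 0.19
γ \/ ~(β <-> (β & γ)) = max(0.62, 0.19) = 0.62
~β = 1 − 0.19 = 0.81
α -> ~β = min(1, 1 − 0.60 + 0.81) = min(1, 1.21) = 1.00
(γ \/ ~(β <-> (β & γ))) <-> (α -> ~β) = 1 − |0.62 − 1.00| = 1 − 0.38 = 0.62

0.62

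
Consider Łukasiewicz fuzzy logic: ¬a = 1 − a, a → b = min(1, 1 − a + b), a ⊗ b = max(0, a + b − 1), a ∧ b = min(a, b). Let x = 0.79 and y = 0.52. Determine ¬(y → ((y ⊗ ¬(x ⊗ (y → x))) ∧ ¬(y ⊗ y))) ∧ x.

y → x = min(1, 1 − 0.52 + 0.79) = min(1, 1.27) = 1.00
x ⊗ (y → x) = max(0, 0.79 + 1.00 − 1) = max(0, 0.79) = 0.79
¬(x ⊗ (y → x)) = 1 − 0.79 = 0.21
y ⊗ ¬(x ⊗ (y → x)) = max(0, 0.52 + 0.21 − 1) = max(0, -0.27) = 0.00
y ⊗ y = max(0, 0.52 + 0.52 − 1) = max(0, 0.04) = 0.04
¬(y ⊗ y) = 1 − 0.04 = 0.96
(y ⊗ ¬(x ⊗ (y → x))) ∧ ¬(y ⊗ y) = min(0.00, 0.96) = 0.00
y → ((y ⊗ ¬(x ⊗ (y → x))) ∧ ¬(y ⊗ y)) = min(1, 1 − 0.52 + 0.00) = min(1, 0.48) = 0.48
¬(y → ((y ⊗ ¬(x ⊗ (y → x))) ∧ ¬(y ⊗ y))) = 1 − 0.48 = 0.52
¬(y → ((y ⊗ ¬(x ⊗ (y → x))) ∧ ¬(y ⊗ y))) ∧ x = min(0.52, 0.79) = 0.52

0.52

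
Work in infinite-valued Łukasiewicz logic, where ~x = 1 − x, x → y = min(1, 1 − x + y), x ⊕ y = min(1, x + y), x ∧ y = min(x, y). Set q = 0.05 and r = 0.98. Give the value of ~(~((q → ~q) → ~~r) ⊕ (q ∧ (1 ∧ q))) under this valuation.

~q = 1 − 0.05 = 0.95
q → ~q = min(1, 1 − 0.05 + 0.95) = min(1, 1.90) = 1.00
~r = 1 − 0.98 = 0.02
~~r = 1 − 0.02 = 0.98
(q → ~q) → ~~r = min(1, 1 − 1.00 + 0.98) = min(1, 0.98) = 0.98
~((q → ~q) → ~~r) = 1 − 0.98 = 0.02
1 ∧ q = min(1.00, 0.05) = 0.05
q ∧ (1 ∧ q) = min(0.05, 0.05) = 0.05
~((q → ~q) → ~~r) ⊕ (q ∧ (1 ∧ q)) = min(1, 0.02 + 0.05) = min(1, 0.07) = 0.07
~(~((q → ~q) → ~~r) ⊕ (q ∧ (1 ∧ q))) = 1 − 0.07 = 0.93

0.93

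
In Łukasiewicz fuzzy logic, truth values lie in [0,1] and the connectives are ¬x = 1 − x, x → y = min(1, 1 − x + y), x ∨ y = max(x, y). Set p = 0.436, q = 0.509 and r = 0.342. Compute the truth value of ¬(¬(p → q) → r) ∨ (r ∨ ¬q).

0.491

p → q = min(1, 1 − 0.436 + 0.509) = min(1, 1.073) = 1.000
¬(p → q) = 1 − 1.000 = 0.000
¬(p → q) → r = min(1, 1 − 0.000 + 0.342) = min(1, 1.342) = 1.000
¬(¬(p → q) → r) = 1 − 1.000 = 0.000
¬q = 1 − 0.509 = 0.491
r ∨ ¬q = max(0.342, 0.491) = 0.491
¬(¬(p → q) → r) ∨ (r ∨ ¬q) = max(0.000, 0.491) = 0.491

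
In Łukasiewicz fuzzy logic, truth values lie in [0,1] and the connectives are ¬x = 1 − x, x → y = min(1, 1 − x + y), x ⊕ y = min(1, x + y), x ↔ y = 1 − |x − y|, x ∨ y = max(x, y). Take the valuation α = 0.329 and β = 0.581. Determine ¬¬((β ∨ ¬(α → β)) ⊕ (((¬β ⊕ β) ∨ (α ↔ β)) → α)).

0.910

α → β = min(1, 1 − 0.329 + 0.581) = min(1, 1.252) = 1.000
¬(α → β) = 1 − 1.000 = 0.000
β ∨ ¬(α → β) = max(0.581, 0.000) = 0.581
¬β = 1 − 0.581 = 0.419
¬β ⊕ β = min(1, 0.419 + 0.581) = min(1, 1.000) = 1.000
α ↔ β = 1 − |0.329 − 0.581| = 1 − 0.252 = 0.748
(¬β ⊕ β) ∨ (α ↔ β) = max(1.000, 0.748) = 1.000
((¬β ⊕ β) ∨ (α ↔ β)) → α = min(1, 1 − 1.000 + 0.329) = min(1, 0.329) = 0.329
(β ∨ ¬(α → β)) ⊕ (((¬β ⊕ β) ∨ (α ↔ β)) → α) = min(1, 0.581 + 0.329) = min(1, 0.910) = 0.910
¬((β ∨ ¬(α → β)) ⊕ (((¬β ⊕ β) ∨ (α ↔ β)) → α)) = 1 − 0.910 = 0.090
¬¬((β ∨ ¬(α → β)) ⊕ (((¬β ⊕ β) ∨ (α ↔ β)) → α)) = 1 − 0.090 = 0.910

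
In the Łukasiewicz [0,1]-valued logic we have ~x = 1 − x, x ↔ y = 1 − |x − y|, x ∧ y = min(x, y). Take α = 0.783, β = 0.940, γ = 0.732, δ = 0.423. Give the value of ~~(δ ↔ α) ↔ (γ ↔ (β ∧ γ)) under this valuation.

δ ↔ α = 1 − |0.423 − 0.783| = 1 − 0.360 = 0.640
~(δ ↔ α) = 1 − 0.640 = 0.360
~~(δ ↔ α) = 1 − 0.360 = 0.640
β ∧ γ = min(0.940, 0.732) = 0.732
γ ↔ (β ∧ γ) = 1 − |0.732 − 0.732| = 1 − 0.000 = 1.000
~~(δ ↔ α) ↔ (γ ↔ (β ∧ γ)) = 1 − |0.640 − 1.000| = 1 − 0.360 = 0.640

0.640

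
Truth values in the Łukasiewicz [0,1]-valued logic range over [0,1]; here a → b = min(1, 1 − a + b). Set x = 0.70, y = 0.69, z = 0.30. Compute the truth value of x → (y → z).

y → z = min(1, 1 − 0.69 + 0.30) = min(1, 0.61) = 0.61
x → (y → z) = min(1, 1 − 0.70 + 0.61) = min(1, 0.91) = 0.91

0.91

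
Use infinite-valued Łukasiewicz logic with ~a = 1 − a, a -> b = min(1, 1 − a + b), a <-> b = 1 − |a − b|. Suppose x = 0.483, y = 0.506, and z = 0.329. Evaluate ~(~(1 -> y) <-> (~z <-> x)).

0.318

1 -> y = min(1, 1 − 1.000 + 0.506) = min(1, 0.506) = 0.506
~(1 -> y) = 1 − 0.506 = 0.494
~z = 1 − 0.329 = 0.671
~z <-> x = 1 − |0.671 − 0.483| = 1 − 0.188 = 0.812
~(1 -> y) <-> (~z <-> x) = 1 − |0.494 − 0.812| = 1 − 0.318 = 0.682
~(~(1 -> y) <-> (~z <-> x)) = 1 − 0.682 = 0.318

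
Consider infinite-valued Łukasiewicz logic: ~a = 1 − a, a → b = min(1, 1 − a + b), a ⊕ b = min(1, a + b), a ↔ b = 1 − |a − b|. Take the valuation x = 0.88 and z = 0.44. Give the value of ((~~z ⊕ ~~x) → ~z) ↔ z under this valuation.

~z = 1 − 0.44 = 0.56
~~z = 1 − 0.56 = 0.44
~x = 1 − 0.88 = 0.12
~~x = 1 − 0.12 = 0.88
~~z ⊕ ~~x = min(1, 0.44 + 0.88) = min(1, 1.32) = 1.00
(~~z ⊕ ~~x) → ~z = min(1, 1 − 1.00 + 0.56) = min(1, 0.56) = 0.56
((~~z ⊕ ~~x) → ~z) ↔ z = 1 − |0.56 − 0.44| = 1 − 0.12 = 0.88

0.88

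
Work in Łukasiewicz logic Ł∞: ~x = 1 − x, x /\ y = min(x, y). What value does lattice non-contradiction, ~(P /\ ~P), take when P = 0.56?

~P = 1 − 0.56 = 0.44
P /\ ~P = min(0.56, 0.44) = 0.44
~(P /\ ~P) = 1 − 0.44 = 0.56
(The value 0.56 < 1 shows this instance is not satisfied; not a Ł∞-tautology — its value is 1 − min(a, 1−a).)

0.56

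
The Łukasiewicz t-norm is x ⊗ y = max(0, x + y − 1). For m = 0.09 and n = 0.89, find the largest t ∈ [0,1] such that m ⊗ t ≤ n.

The residuum of the Łukasiewicz t-norm gives the supremum: min(1, 1 − 0.09 + 0.89).
1 − 0.09 + 0.89 = 1.80, so t = min(1, 1.80) = 1.00.
Check: 0.09 ⊗ 1.00 = max(0, 0.09) = 0.09 ≤ 0.89.

1.00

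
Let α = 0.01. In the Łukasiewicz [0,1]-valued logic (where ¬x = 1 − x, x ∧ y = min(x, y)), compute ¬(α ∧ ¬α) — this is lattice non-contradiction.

0.99

¬α = 1 − 0.01 = 0.99
α ∧ ¬α = min(0.01, 0.99) = 0.01
¬(α ∧ ¬α) = 1 − 0.01 = 0.99
(The value 0.99 < 1 shows this instance is not satisfied; not a Ł∞-tautology — its value is 1 − min(a, 1−a).)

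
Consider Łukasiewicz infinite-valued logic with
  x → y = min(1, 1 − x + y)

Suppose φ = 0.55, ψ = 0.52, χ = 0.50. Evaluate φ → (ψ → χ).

ψ → χ = min(1, 1 − 0.52 + 0.50) = min(1, 0.98) = 0.98
φ → (ψ → χ) = min(1, 1 − 0.55 + 0.98) = min(1, 1.43) = 1.00

1.00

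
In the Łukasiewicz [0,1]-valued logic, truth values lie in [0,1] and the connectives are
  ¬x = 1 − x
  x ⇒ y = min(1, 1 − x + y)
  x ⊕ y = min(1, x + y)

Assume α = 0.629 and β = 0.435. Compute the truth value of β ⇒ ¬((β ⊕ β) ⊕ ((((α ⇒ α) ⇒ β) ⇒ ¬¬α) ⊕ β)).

0.565

β ⊕ β = min(1, 0.435 + 0.435) = min(1, 0.870) = 0.870
α ⇒ α = min(1, 1 − 0.629 + 0.629) = min(1, 1.000) = 1.000
(α ⇒ α) ⇒ β = min(1, 1 − 1.000 + 0.435) = min(1, 0.435) = 0.435
¬α = 1 − 0.629 = 0.371
¬¬α = 1 − 0.371 = 0.629
((α ⇒ α) ⇒ β) ⇒ ¬¬α = min(1, 1 − 0.435 + 0.629) = min(1, 1.194) = 1.000
(((α ⇒ α) ⇒ β) ⇒ ¬¬α) ⊕ β = min(1, 1.000 + 0.435) = min(1, 1.435) = 1.000
(β ⊕ β) ⊕ ((((α ⇒ α) ⇒ β) ⇒ ¬¬α) ⊕ β) = min(1, 0.870 + 1.000) = min(1, 1.870) = 1.000
¬((β ⊕ β) ⊕ ((((α ⇒ α) ⇒ β) ⇒ ¬¬α) ⊕ β)) = 1 − 1.000 = 0.000
β ⇒ ¬((β ⊕ β) ⊕ ((((α ⇒ α) ⇒ β) ⇒ ¬¬α) ⊕ β)) = min(1, 1 − 0.435 + 0.000) = min(1, 0.565) = 0.565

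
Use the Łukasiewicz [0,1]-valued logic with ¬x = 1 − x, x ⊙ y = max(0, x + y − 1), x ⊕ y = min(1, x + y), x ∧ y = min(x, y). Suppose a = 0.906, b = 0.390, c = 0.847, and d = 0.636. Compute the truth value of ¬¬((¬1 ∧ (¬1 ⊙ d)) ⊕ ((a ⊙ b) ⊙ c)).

¬1 = 1 − 1.000 = 0.000
¬1 ⊙ d = max(0, 0.000 + 0.636 − 1) = max(0, -0.364) = 0.000
¬1 ∧ (¬1 ⊙ d) = min(0.000, 0.000) = 0.000
a ⊙ b = max(0, 0.906 + 0.390 − 1) = max(0, 0.296) = 0.296
(a ⊙ b) ⊙ c = max(0, 0.296 + 0.847 − 1) = max(0, 0.143) = 0.143
(¬1 ∧ (¬1 ⊙ d)) ⊕ ((a ⊙ b) ⊙ c) = min(1, 0.000 + 0.143) = min(1, 0.143) = 0.143
¬((¬1 ∧ (¬1 ⊙ d)) ⊕ ((a ⊙ b) ⊙ c)) = 1 − 0.143 = 0.857
¬¬((¬1 ∧ (¬1 ⊙ d)) ⊕ ((a ⊙ b) ⊙ c)) = 1 − 0.857 = 0.143

0.143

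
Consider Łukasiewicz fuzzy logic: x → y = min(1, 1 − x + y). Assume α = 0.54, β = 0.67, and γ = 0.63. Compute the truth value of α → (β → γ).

1.00

β → γ = min(1, 1 − 0.67 + 0.63) = min(1, 0.96) = 0.96
α → (β → γ) = min(1, 1 − 0.54 + 0.96) = min(1, 1.42) = 1.00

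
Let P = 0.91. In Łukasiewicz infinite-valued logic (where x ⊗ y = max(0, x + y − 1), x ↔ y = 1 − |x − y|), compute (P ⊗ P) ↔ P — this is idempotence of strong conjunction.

P ⊗ P = max(0, 0.91 + 0.91 − 1) = max(0, 0.82) = 0.82
(P ⊗ P) ↔ P = 1 − |0.82 − 0.91| = 1 − 0.09 = 0.91
(The value 0.91 < 1 shows this instance is not satisfied; fails in Ł∞ since a ⊗ a = max(0, 2a−1) ≠ a in general.)

0.91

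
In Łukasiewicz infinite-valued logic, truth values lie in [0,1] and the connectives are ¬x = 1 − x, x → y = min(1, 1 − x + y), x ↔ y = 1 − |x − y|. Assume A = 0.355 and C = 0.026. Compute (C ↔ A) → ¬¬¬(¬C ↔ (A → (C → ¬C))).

C ↔ A = 1 − |0.026 − 0.355| = 1 − 0.329 = 0.671
¬C = 1 − 0.026 = 0.974
C → ¬C = min(1, 1 − 0.026 + 0.974) = min(1, 1.948) = 1.000
A → (C → ¬C) = min(1, 1 − 0.355 + 1.000) = min(1, 1.645) = 1.000
¬C ↔ (A → (C → ¬C)) = 1 − |0.974 − 1.000| = 1 − 0.026 = 0.974
¬(¬C ↔ (A → (C → ¬C))) = 1 − 0.974 = 0.026
¬¬(¬C ↔ (A → (C → ¬C))) = 1 − 0.026 = 0.974
¬¬¬(¬C ↔ (A → (C → ¬C))) = 1 − 0.974 = 0.026
(C ↔ A) → ¬¬¬(¬C ↔ (A → (C → ¬C))) = min(1, 1 − 0.671 + 0.026) = min(1, 0.355) = 0.355

0.355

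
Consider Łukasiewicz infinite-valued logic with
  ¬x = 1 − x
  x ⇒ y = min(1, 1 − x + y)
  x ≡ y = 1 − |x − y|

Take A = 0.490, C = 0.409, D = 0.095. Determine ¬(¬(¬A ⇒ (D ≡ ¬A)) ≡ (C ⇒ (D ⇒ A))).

1.000

¬A = 1 − 0.490 = 0.510
D ≡ ¬A = 1 − |0.095 − 0.510| = 1 − 0.415 = 0.585
¬A ⇒ (D ≡ ¬A) = min(1, 1 − 0.510 + 0.585) = min(1, 1.075) = 1.000
¬(¬A ⇒ (D ≡ ¬A)) = 1 − 1.000 = 0.000
D ⇒ A = min(1, 1 − 0.095 + 0.490) = min(1, 1.395) = 1.000
C ⇒ (D ⇒ A) = min(1, 1 − 0.409 + 1.000) = min(1, 1.591) = 1.000
¬(¬A ⇒ (D ≡ ¬A)) ≡ (C ⇒ (D ⇒ A)) = 1 − |0.000 − 1.000| = 1 − 1.000 = 0.000
¬(¬(¬A ⇒ (D ≡ ¬A)) ≡ (C ⇒ (D ⇒ A))) = 1 − 0.000 = 1.000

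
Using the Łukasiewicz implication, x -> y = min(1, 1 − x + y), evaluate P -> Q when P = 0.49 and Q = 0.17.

P -> Q = min(1, 1 − 0.49 + 0.17) = min(1, 0.68) = 0.68
For comparison, the Gödel implication (1 if x ≤ y else y) would give 0.17.

0.68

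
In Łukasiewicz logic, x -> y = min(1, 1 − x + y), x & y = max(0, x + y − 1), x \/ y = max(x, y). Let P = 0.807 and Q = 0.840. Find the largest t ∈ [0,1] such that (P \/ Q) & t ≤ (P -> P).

P \/ Q = max(0.807, 0.840) = 0.840
So the left factor is P \/ Q = 0.840.
P -> P = min(1, 1 − 0.807 + 0.807) = min(1, 1.000) = 1.000
So the right-hand bound is P -> P = 1.000.
The residuum of the Łukasiewicz t-norm gives the supremum: min(1, 1 − 0.840 + 1.000).
1 − 0.840 + 1.000 = 1.160, so t = min(1, 1.160) = 1.000.
Check: 0.840 & 1.000 = max(0, 0.840) = 0.840 ≤ 1.000.

1.000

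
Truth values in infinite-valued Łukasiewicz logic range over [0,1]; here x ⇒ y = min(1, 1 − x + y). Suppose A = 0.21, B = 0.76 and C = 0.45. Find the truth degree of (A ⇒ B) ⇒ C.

A ⇒ B = min(1, 1 − 0.21 + 0.76) = min(1, 1.55) = 1.00
(A ⇒ B) ⇒ C = min(1, 1 − 1.00 + 0.45) = min(1, 0.45) = 0.45

0.45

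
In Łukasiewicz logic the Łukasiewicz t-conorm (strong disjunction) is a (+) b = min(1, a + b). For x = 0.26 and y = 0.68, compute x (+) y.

x (+) y = min(1, 0.26 + 0.68) = min(1, 0.94) = 0.94
For comparison, the Gödel t-conorm max(a, b) would give 0.68.

0.94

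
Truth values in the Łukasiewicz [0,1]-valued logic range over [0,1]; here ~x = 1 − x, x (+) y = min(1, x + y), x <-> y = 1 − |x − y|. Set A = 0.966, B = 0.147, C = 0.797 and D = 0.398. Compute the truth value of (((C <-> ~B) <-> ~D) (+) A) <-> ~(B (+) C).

~B = 1 − 0.147 = 0.853
C <-> ~B = 1 − |0.797 − 0.853| = 1 − 0.056 = 0.944
~D = 1 − 0.398 = 0.602
(C <-> ~B) <-> ~D = 1 − |0.944 − 0.602| = 1 − 0.342 = 0.658
((C <-> ~B) <-> ~D) (+) A = min(1, 0.658 + 0.966) = min(1, 1.624) = 1.000
B (+) C = min(1, 0.147 + 0.797) = min(1, 0.944) = 0.944
~(B (+) C) = 1 − 0.944 = 0.056
(((C <-> ~B) <-> ~D) (+) A) <-> ~(B (+) C) = 1 − |1.000 − 0.056| = 1 − 0.944 = 0.056

0.056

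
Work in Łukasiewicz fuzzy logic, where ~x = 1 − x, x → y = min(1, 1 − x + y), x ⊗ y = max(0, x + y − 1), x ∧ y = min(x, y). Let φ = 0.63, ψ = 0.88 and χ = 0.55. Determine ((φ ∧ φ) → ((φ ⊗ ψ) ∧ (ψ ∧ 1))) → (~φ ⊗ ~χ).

φ ∧ φ = min(0.63, 0.63) = 0.63
φ ⊗ ψ = max(0, 0.63 + 0.88 − 1) = max(0, 0.51) = 0.51
ψ ∧ 1 = min(0.88, 1.00) = 0.88
(φ ⊗ ψ) ∧ (ψ ∧ 1) = min(0.51, 0.88) = 0.51
(φ ∧ φ) → ((φ ⊗ ψ) ∧ (ψ ∧ 1)) = min(1, 1 − 0.63 + 0.51) = min(1, 0.88) = 0.88
~φ = 1 − 0.63 = 0.37
~χ = 1 − 0.55 = 0.45
~φ ⊗ ~χ = max(0, 0.37 + 0.45 − 1) = max(0, -0.18) = 0.00
((φ ∧ φ) → ((φ ⊗ ψ) ∧ (ψ ∧ 1))) → (~φ ⊗ ~χ) = min(1, 1 − 0.88 + 0.00) = min(1, 0.12) = 0.12

0.12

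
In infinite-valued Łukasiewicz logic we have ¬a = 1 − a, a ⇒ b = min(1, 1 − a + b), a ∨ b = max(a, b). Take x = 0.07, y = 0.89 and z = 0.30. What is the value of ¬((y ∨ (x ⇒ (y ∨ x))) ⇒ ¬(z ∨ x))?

y ∨ x = max(0.89, 0.07) = 0.89
x ⇒ (y ∨ x) = min(1, 1 − 0.07 + 0.89) = min(1, 1.82) = 1.00
y ∨ (x ⇒ (y ∨ x)) = max(0.89, 1.00) = 1.00
z ∨ x = max(0.30, 0.07) = 0.30
¬(z ∨ x) = 1 − 0.30 = 0.70
(y ∨ (x ⇒ (y ∨ x))) ⇒ ¬(z ∨ x) = min(1, 1 − 1.00 + 0.70) = min(1, 0.70) = 0.70
¬((y ∨ (x ⇒ (y ∨ x))) ⇒ ¬(z ∨ x)) = 1 − 0.70 = 0.30

0.30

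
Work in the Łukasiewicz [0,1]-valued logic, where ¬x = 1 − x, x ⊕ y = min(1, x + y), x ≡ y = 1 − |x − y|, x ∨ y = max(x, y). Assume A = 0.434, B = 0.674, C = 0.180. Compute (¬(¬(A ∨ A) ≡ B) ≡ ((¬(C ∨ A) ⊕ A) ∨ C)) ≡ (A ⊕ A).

0.240

A ∨ A = max(0.434, 0.434) = 0.434
¬(A ∨ A) = 1 − 0.434 = 0.566
¬(A ∨ A) ≡ B = 1 − |0.566 − 0.674| = 1 − 0.108 = 0.892
¬(¬(A ∨ A) ≡ B) = 1 − 0.892 = 0.108
C ∨ A = max(0.180, 0.434) = 0.434
¬(C ∨ A) = 1 − 0.434 = 0.566
¬(C ∨ A) ⊕ A = min(1, 0.566 + 0.434) = min(1, 1.000) = 1.000
(¬(C ∨ A) ⊕ A) ∨ C = max(1.000, 0.180) = 1.000
¬(¬(A ∨ A) ≡ B) ≡ ((¬(C ∨ A) ⊕ A) ∨ C) = 1 − |0.108 − 1.000| = 1 − 0.892 = 0.108
A ⊕ A = min(1, 0.434 + 0.434) = min(1, 0.868) = 0.868
(¬(¬(A ∨ A) ≡ B) ≡ ((¬(C ∨ A) ⊕ A) ∨ C)) ≡ (A ⊕ A) = 1 − |0.108 − 0.868| = 1 − 0.760 = 0.240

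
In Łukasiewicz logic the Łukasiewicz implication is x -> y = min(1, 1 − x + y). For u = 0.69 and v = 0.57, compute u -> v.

u -> v = min(1, 1 − 0.69 + 0.57) = min(1, 0.88) = 0.88
For comparison, the Gödel implication (1 if x ≤ y else y) would give 0.57.

0.88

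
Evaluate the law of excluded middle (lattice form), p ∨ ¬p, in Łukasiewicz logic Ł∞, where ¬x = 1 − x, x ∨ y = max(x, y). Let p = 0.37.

0.63

¬p = 1 − 0.37 = 0.63
p ∨ ¬p = max(0.37, 0.63) = 0.63
(The value 0.63 < 1 shows this instance is not satisfied; not a Ł∞-tautology — its value is max(a, 1−a).)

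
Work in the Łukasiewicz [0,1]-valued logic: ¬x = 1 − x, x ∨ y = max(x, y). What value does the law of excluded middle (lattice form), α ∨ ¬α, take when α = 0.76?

¬α = 1 − 0.76 = 0.24
α ∨ ¬α = max(0.76, 0.24) = 0.76
(The value 0.76 < 1 shows this instance is not satisfied; not a Ł∞-tautology — its value is max(a, 1−a).)

0.76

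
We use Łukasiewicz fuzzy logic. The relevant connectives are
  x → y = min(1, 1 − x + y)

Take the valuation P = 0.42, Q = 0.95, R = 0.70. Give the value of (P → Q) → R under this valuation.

0.70

P → Q = min(1, 1 − 0.42 + 0.95) = min(1, 1.53) = 1.00
(P → Q) → R = min(1, 1 − 1.00 + 0.70) = min(1, 0.70) = 0.70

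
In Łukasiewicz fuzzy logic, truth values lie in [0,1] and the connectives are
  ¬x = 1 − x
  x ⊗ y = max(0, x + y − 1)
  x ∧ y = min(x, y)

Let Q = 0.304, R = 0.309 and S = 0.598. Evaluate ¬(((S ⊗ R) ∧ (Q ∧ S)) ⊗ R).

1.000

S ⊗ R = max(0, 0.598 + 0.309 − 1) = max(0, -0.093) = 0.000
Q ∧ S = min(0.304, 0.598) = 0.304
(S ⊗ R) ∧ (Q ∧ S) = min(0.000, 0.304) = 0.000
((S ⊗ R) ∧ (Q ∧ S)) ⊗ R = max(0, 0.000 + 0.309 − 1) = max(0, -0.691) = 0.000
¬(((S ⊗ R) ∧ (Q ∧ S)) ⊗ R) = 1 − 0.000 = 1.000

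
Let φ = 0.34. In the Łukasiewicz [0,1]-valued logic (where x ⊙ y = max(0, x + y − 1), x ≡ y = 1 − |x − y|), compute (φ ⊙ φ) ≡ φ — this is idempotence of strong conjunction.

φ ⊙ φ = max(0, 0.34 + 0.34 − 1) = max(0, -0.32) = 0.00
(φ ⊙ φ) ≡ φ = 1 − |0.00 − 0.34| = 1 − 0.34 = 0.66
(The value 0.66 < 1 shows this instance is not satisfied; fails in Ł∞ since a ⊗ a = max(0, 2a−1) ≠ a in general.)

0.66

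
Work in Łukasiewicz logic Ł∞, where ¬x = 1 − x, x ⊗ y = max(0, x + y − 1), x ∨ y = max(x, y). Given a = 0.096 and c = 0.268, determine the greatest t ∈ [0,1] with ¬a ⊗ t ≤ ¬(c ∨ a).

¬a = 1 − 0.096 = 0.904
So the left factor is ¬a = 0.904.
c ∨ a = max(0.268, 0.096) = 0.268
¬(c ∨ a) = 1 − 0.268 = 0.732
So the right-hand bound is ¬(c ∨ a) = 0.732.
The residuum of the Łukasiewicz t-norm gives the supremum: min(1, 1 − 0.904 + 0.732).
1 − 0.904 + 0.732 = 0.828, so t = min(1, 0.828) = 0.828.
Check: 0.904 ⊗ 0.828 = max(0, 0.732) = 0.732 ≤ 0.732.

0.828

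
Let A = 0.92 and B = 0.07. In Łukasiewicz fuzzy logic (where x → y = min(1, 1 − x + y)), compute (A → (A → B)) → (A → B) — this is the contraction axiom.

0.92

A → B = min(1, 1 − 0.92 + 0.07) = min(1, 0.15) = 0.15
A → (A → B) = min(1, 1 − 0.92 + 0.15) = min(1, 0.23) = 0.23
(A → (A → B)) → (A → B) = min(1, 1 − 0.23 + 0.15) = min(1, 0.92) = 0.92
(The value 0.92 < 1 shows this instance is not satisfied; fails in Ł∞ (the t-norm is not idempotent).)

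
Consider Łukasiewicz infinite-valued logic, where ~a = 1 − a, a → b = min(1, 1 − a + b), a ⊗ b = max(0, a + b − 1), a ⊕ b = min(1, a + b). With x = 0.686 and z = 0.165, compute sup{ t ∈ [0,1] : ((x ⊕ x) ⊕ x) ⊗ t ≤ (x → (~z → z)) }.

0.644

x ⊕ x = min(1, 0.686 + 0.686) = min(1, 1.372) = 1.000
(x ⊕ x) ⊕ x = min(1, 1.000 + 0.686) = min(1, 1.686) = 1.000
So the left factor is (x ⊕ x) ⊕ x = 1.000.
~z = 1 − 0.165 = 0.835
~z → z = min(1, 1 − 0.835 + 0.165) = min(1, 0.330) = 0.330
x → (~z → z) = min(1, 1 − 0.686 + 0.330) = min(1, 0.644) = 0.644
So the right-hand bound is x → (~z → z) = 0.644.
The residuum of the Łukasiewicz t-norm gives the supremum: min(1, 1 − 1.000 + 0.644).
1 − 1.000 + 0.644 = 0.644, so t = min(1, 0.644) = 0.644.
Check: 1.000 ⊗ 0.644 = max(0, 0.644) = 0.644 ≤ 0.644.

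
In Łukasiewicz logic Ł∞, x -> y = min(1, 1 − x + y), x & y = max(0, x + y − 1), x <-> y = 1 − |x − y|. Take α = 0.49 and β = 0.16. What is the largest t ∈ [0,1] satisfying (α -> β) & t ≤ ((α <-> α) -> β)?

α -> β = min(1, 1 − 0.49 + 0.16) = min(1, 0.67) = 0.67
So the left factor is α -> β = 0.67.
α <-> α = 1 − |0.49 − 0.49| = 1 − 0.00 = 1.00
(α <-> α) -> β = min(1, 1 − 1.00 + 0.16) = min(1, 0.16) = 0.16
So the right-hand bound is (α <-> α) -> β = 0.16.
The residuum of the Łukasiewicz t-norm gives the supremum: min(1, 1 − 0.67 + 0.16).
1 − 0.67 + 0.16 = 0.49, so t = min(1, 0.49) = 0.49.
Check: 0.67 & 0.49 = max(0, 0.16) = 0.16 ≤ 0.16.

0.49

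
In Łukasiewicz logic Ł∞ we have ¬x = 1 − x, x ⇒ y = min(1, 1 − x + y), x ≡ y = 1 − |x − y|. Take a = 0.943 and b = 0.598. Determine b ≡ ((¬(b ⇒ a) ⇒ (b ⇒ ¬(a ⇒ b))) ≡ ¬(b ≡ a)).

b ⇒ a = min(1, 1 − 0.598 + 0.943) = min(1, 1.345) = 1.000
¬(b ⇒ a) = 1 − 1.000 = 0.000
a ⇒ b = min(1, 1 − 0.943 + 0.598) = min(1, 0.655) = 0.655
¬(a ⇒ b) = 1 − 0.655 = 0.345
b ⇒ ¬(a ⇒ b) = min(1, 1 − 0.598 + 0.345) = min(1, 0.747) = 0.747
¬(b ⇒ a) ⇒ (b ⇒ ¬(a ⇒ b)) = min(1, 1 − 0.000 + 0.747) = min(1, 1.747) = 1.000
b ≡ a = 1 − |0.598 − 0.943| = 1 − 0.345 = 0.655
¬(b ≡ a) = 1 − 0.655 = 0.345
(¬(b ⇒ a) ⇒ (b ⇒ ¬(a ⇒ b))) ≡ ¬(b ≡ a) = 1 − |1.000 − 0.345| = 1 − 0.655 = 0.345
b ≡ ((¬(b ⇒ a) ⇒ (b ⇒ ¬(a ⇒ b))) ≡ ¬(b ≡ a)) = 1 − |0.598 − 0.345| = 1 − 0.253 = 0.747

0.747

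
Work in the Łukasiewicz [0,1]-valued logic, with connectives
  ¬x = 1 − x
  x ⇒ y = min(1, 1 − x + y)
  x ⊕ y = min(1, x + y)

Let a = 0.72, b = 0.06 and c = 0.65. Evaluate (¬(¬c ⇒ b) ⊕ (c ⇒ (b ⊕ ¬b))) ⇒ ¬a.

0.28

¬c = 1 − 0.65 = 0.35
¬c ⇒ b = min(1, 1 − 0.35 + 0.06) = min(1, 0.71) = 0.71
¬(¬c ⇒ b) = 1 − 0.71 = 0.29
¬b = 1 − 0.06 = 0.94
b ⊕ ¬b = min(1, 0.06 + 0.94) = min(1, 1.00) = 1.00
c ⇒ (b ⊕ ¬b) = min(1, 1 − 0.65 + 1.00) = min(1, 1.35) = 1.00
¬(¬c ⇒ b) ⊕ (c ⇒ (b ⊕ ¬b)) = min(1, 0.29 + 1.00) = min(1, 1.29) = 1.00
¬a = 1 − 0.72 = 0.28
(¬(¬c ⇒ b) ⊕ (c ⇒ (b ⊕ ¬b))) ⇒ ¬a = min(1, 1 − 1.00 + 0.28) = min(1, 0.28) = 0.28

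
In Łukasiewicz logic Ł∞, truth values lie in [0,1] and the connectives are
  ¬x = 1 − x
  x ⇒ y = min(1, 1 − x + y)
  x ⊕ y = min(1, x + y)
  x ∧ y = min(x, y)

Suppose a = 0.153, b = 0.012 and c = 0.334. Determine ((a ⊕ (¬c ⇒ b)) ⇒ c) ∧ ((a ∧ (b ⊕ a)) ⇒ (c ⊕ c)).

0.835

¬c = 1 − 0.334 = 0.666
¬c ⇒ b = min(1, 1 − 0.666 + 0.012) = min(1, 0.346) = 0.346
a ⊕ (¬c ⇒ b) = min(1, 0.153 + 0.346) = min(1, 0.499) = 0.499
(a ⊕ (¬c ⇒ b)) ⇒ c = min(1, 1 − 0.499 + 0.334) = min(1, 0.835) = 0.835
b ⊕ a = min(1, 0.012 + 0.153) = min(1, 0.165) = 0.165
a ∧ (b ⊕ a) = min(0.153, 0.165) = 0.153
c ⊕ c = min(1, 0.334 + 0.334) = min(1, 0.668) = 0.668
(a ∧ (b ⊕ a)) ⇒ (c ⊕ c) = min(1, 1 − 0.153 + 0.668) = min(1, 1.515) = 1.000
((a ⊕ (¬c ⇒ b)) ⇒ c) ∧ ((a ∧ (b ⊕ a)) ⇒ (c ⊕ c)) = min(0.835, 1.000) = 0.835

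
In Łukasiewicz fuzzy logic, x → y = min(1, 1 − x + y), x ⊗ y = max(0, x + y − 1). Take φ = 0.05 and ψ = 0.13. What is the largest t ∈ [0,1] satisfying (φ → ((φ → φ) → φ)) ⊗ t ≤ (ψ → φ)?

0.92

φ → φ = min(1, 1 − 0.05 + 0.05) = min(1, 1.00) = 1.00
(φ → φ) → φ = min(1, 1 − 1.00 + 0.05) = min(1, 0.05) = 0.05
φ → ((φ → φ) → φ) = min(1, 1 − 0.05 + 0.05) = min(1, 1.00) = 1.00
So the left factor is φ → ((φ → φ) → φ) = 1.00.
ψ → φ = min(1, 1 − 0.13 + 0.05) = min(1, 0.92) = 0.92
So the right-hand bound is ψ → φ = 0.92.
The residuum of the Łukasiewicz t-norm gives the supremum: min(1, 1 − 1.00 + 0.92).
1 − 1.00 + 0.92 = 0.92, so t = min(1, 0.92) = 0.92.
Check: 1.00 ⊗ 0.92 = max(0, 0.92) = 0.92 ≤ 0.92.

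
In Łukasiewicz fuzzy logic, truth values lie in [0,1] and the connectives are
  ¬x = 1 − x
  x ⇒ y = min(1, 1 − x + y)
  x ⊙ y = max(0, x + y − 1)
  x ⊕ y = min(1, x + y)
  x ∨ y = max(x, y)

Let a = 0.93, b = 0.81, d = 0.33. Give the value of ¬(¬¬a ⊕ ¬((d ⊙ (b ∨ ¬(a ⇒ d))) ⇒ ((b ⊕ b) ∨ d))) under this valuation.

¬a = 1 − 0.93 = 0.07
¬¬a = 1 − 0.07 = 0.93
a ⇒ d = min(1, 1 − 0.93 + 0.33) = min(1, 0.40) = 0.40
¬(a ⇒ d) = 1 − 0.40 = 0.60
b ∨ ¬(a ⇒ d) = max(0.81, 0.60) = 0.81
d ⊙ (b ∨ ¬(a ⇒ d)) = max(0, 0.33 + 0.81 − 1) = max(0, 0.14) = 0.14
b ⊕ b = min(1, 0.81 + 0.81) = min(1, 1.62) = 1.00
(b ⊕ b) ∨ d = max(1.00, 0.33) = 1.00
(d ⊙ (b ∨ ¬(a ⇒ d))) ⇒ ((b ⊕ b) ∨ d) = min(1, 1 − 0.14 + 1.00) = min(1, 1.86) = 1.00
¬((d ⊙ (b ∨ ¬(a ⇒ d))) ⇒ ((b ⊕ b) ∨ d)) = 1 − 1.00 = 0.00
¬¬a ⊕ ¬((d ⊙ (b ∨ ¬(a ⇒ d))) ⇒ ((b ⊕ b) ∨ d)) = min(1, 0.93 + 0.00) = min(1, 0.93) = 0.93
¬(¬¬a ⊕ ¬((d ⊙ (b ∨ ¬(a ⇒ d))) ⇒ ((b ⊕ b) ∨ d))) = 1 − 0.93 = 0.07

0.07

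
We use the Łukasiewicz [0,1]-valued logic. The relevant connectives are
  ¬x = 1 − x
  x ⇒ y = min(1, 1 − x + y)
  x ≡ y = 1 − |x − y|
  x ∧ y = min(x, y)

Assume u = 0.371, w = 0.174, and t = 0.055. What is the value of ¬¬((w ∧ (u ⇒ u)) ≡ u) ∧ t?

u ⇒ u = min(1, 1 − 0.371 + 0.371) = min(1, 1.000) = 1.000
w ∧ (u ⇒ u) = min(0.174, 1.000) = 0.174
(w ∧ (u ⇒ u)) ≡ u = 1 − |0.174 − 0.371| = 1 − 0.197 = 0.803
¬((w ∧ (u ⇒ u)) ≡ u) = 1 − 0.803 = 0.197
¬¬((w ∧ (u ⇒ u)) ≡ u) = 1 − 0.197 = 0.803
¬¬((w ∧ (u ⇒ u)) ≡ u) ∧ t = min(0.803, 0.055) = 0.055

0.055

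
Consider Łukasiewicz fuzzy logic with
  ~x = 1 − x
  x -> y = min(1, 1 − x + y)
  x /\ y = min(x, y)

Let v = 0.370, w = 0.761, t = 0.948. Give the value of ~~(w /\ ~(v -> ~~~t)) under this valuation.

~t = 1 − 0.948 = 0.052
~~t = 1 − 0.052 = 0.948
~~~t = 1 − 0.948 = 0.052
v -> ~~~t = min(1, 1 − 0.370 + 0.052) = min(1, 0.682) = 0.682
~(v -> ~~~t) = 1 − 0.682 = 0.318
w /\ ~(v -> ~~~t) = min(0.761, 0.318) = 0.318
~(w /\ ~(v -> ~~~t)) = 1 − 0.318 = 0.682
~~(w /\ ~(v -> ~~~t)) = 1 − 0.682 = 0.318

0.318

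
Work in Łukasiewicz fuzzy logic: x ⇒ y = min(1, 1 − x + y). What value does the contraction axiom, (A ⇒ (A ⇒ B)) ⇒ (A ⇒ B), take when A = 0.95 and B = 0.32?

0.95

A ⇒ B = min(1, 1 − 0.95 + 0.32) = min(1, 0.37) = 0.37
A ⇒ (A ⇒ B) = min(1, 1 − 0.95 + 0.37) = min(1, 0.42) = 0.42
(A ⇒ (A ⇒ B)) ⇒ (A ⇒ B) = min(1, 1 − 0.42 + 0.37) = min(1, 0.95) = 0.95
(The value 0.95 < 1 shows this instance is not satisfied; fails in Ł∞ (the t-norm is not idempotent).)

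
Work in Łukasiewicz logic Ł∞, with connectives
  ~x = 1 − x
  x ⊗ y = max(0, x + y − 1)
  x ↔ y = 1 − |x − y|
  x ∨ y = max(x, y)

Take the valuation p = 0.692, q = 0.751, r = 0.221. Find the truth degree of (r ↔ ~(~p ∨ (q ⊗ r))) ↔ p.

~p = 1 − 0.692 = 0.308
q ⊗ r = max(0, 0.751 + 0.221 − 1) = max(0, -0.028) = 0.000
~p ∨ (q ⊗ r) = max(0.308, 0.000) = 0.308
~(~p ∨ (q ⊗ r)) = 1 − 0.308 = 0.692
r ↔ ~(~p ∨ (q ⊗ r)) = 1 − |0.221 − 0.692| = 1 − 0.471 = 0.529
(r ↔ ~(~p ∨ (q ⊗ r))) ↔ p = 1 − |0.529 − 0.692| = 1 − 0.163 = 0.837

0.837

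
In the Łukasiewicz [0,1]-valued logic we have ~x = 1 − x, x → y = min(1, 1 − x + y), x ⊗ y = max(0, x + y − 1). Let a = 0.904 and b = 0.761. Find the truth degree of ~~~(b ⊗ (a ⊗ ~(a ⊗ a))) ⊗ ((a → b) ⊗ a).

0.761

a ⊗ a = max(0, 0.904 + 0.904 − 1) = max(0, 0.808) = 0.808
~(a ⊗ a) = 1 − 0.808 = 0.192
a ⊗ ~(a ⊗ a) = max(0, 0.904 + 0.192 − 1) = max(0, 0.096) = 0.096
b ⊗ (a ⊗ ~(a ⊗ a)) = max(0, 0.761 + 0.096 − 1) = max(0, -0.143) = 0.000
~(b ⊗ (a ⊗ ~(a ⊗ a))) = 1 − 0.000 = 1.000
~~(b ⊗ (a ⊗ ~(a ⊗ a))) = 1 − 1.000 = 0.000
~~~(b ⊗ (a ⊗ ~(a ⊗ a))) = 1 − 0.000 = 1.000
a → b = min(1, 1 − 0.904 + 0.761) = min(1, 0.857) = 0.857
(a → b) ⊗ a = max(0, 0.857 + 0.904 − 1) = max(0, 0.761) = 0.761
~~~(b ⊗ (a ⊗ ~(a ⊗ a))) ⊗ ((a → b) ⊗ a) = max(0, 1.000 + 0.761 − 1) = max(0, 0.761) = 0.761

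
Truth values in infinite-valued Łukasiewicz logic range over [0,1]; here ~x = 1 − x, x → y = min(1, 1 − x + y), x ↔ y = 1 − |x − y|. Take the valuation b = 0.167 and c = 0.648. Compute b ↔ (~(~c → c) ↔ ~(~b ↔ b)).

~c = 1 − 0.648 = 0.352
~c → c = min(1, 1 − 0.352 + 0.648) = min(1, 1.296) = 1.000
~(~c → c) = 1 − 1.000 = 0.000
~b = 1 − 0.167 = 0.833
~b ↔ b = 1 − |0.833 − 0.167| = 1 − 0.666 = 0.334
~(~b ↔ b) = 1 − 0.334 = 0.666
~(~c → c) ↔ ~(~b ↔ b) = 1 − |0.000 − 0.666| = 1 − 0.666 = 0.334
b ↔ (~(~c → c) ↔ ~(~b ↔ b)) = 1 − |0.167 − 0.334| = 1 − 0.167 = 0.833

0.833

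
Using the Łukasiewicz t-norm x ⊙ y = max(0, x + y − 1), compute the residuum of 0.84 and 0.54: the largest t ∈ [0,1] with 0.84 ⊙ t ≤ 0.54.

The residuum of the Łukasiewicz t-norm gives the supremum: min(1, 1 − 0.84 + 0.54).
1 − 0.84 + 0.54 = 0.70, so t = min(1, 0.70) = 0.70.
Check: 0.84 ⊙ 0.70 = max(0, 0.54) = 0.54 ≤ 0.54.

0.70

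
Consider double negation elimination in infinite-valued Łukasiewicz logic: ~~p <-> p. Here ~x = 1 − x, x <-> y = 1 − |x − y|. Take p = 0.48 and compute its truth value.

~p = 1 − 0.48 = 0.52
~~p = 1 − 0.52 = 0.48
~~p <-> p = 1 − |0.48 − 0.48| = 1 − 0.00 = 1.00
(As expected: always 1 in Ł∞ since negation is involutive.)

1.00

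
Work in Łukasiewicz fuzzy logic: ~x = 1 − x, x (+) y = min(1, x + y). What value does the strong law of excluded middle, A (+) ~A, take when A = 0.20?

1.00

~A = 1 − 0.20 = 0.80
A (+) ~A = min(1, 0.20 + 0.80) = min(1, 1.00) = 1.00
(As expected: always 1 in Ł∞ since a ⊕ (1−a) = 1.)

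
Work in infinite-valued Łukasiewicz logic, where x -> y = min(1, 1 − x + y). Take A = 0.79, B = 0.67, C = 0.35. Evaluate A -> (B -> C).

B -> C = min(1, 1 − 0.67 + 0.35) = min(1, 0.68) = 0.68
A -> (B -> C) = min(1, 1 − 0.79 + 0.68) = min(1, 0.89) = 0.89

0.89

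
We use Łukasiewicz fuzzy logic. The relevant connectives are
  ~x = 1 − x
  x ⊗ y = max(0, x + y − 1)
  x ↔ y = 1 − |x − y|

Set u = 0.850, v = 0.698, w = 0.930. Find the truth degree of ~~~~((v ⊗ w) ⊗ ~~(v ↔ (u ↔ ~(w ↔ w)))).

0.080

v ⊗ w = max(0, 0.698 + 0.930 − 1) = max(0, 0.628) = 0.628
w ↔ w = 1 − |0.930 − 0.930| = 1 − 0.000 = 1.000
~(w ↔ w) = 1 − 1.000 = 0.000
u ↔ ~(w ↔ w) = 1 − |0.850 − 0.000| = 1 − 0.850 = 0.150
v ↔ (u ↔ ~(w ↔ w)) = 1 − |0.698 − 0.150| = 1 − 0.548 = 0.452
~(v ↔ (u ↔ ~(w ↔ w))) = 1 − 0.452 = 0.548
~~(v ↔ (u ↔ ~(w ↔ w))) = 1 − 0.548 = 0.452
(v ⊗ w) ⊗ ~~(v ↔ (u ↔ ~(w ↔ w))) = max(0, 0.628 + 0.452 − 1) = max(0, 0.080) = 0.080
~((v ⊗ w) ⊗ ~~(v ↔ (u ↔ ~(w ↔ w)))) = 1 − 0.080 = 0.920
~~((v ⊗ w) ⊗ ~~(v ↔ (u ↔ ~(w ↔ w)))) = 1 − 0.920 = 0.080
~~~((v ⊗ w) ⊗ ~~(v ↔ (u ↔ ~(w ↔ w)))) = 1 − 0.080 = 0.920
~~~~((v ⊗ w) ⊗ ~~(v ↔ (u ↔ ~(w ↔ w)))) = 1 − 0.920 = 0.080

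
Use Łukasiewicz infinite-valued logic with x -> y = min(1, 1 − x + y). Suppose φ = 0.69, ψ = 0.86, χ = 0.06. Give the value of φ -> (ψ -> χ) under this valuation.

0.51

ψ -> χ = min(1, 1 − 0.86 + 0.06) = min(1, 0.20) = 0.20
φ -> (ψ -> χ) = min(1, 1 − 0.69 + 0.20) = min(1, 0.51) = 0.51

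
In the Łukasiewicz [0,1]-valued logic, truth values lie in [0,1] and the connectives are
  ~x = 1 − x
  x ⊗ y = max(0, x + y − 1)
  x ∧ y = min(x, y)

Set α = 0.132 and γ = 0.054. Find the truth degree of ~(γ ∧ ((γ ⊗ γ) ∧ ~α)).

γ ⊗ γ = max(0, 0.054 + 0.054 − 1) = max(0, -0.892) = 0.000
~α = 1 − 0.132 = 0.868
(γ ⊗ γ) ∧ ~α = min(0.000, 0.868) = 0.000
γ ∧ ((γ ⊗ γ) ∧ ~α) = min(0.054, 0.000) = 0.000
~(γ ∧ ((γ ⊗ γ) ∧ ~α)) = 1 − 0.000 = 1.000

1.000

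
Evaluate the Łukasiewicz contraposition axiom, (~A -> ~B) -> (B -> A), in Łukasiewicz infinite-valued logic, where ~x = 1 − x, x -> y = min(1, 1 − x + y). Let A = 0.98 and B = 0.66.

~A = 1 − 0.98 = 0.02
~B = 1 − 0.66 = 0.34
~A -> ~B = min(1, 1 − 0.02 + 0.34) = min(1, 1.32) = 1.00
B -> A = min(1, 1 − 0.66 + 0.98) = min(1, 1.32) = 1.00
(~A -> ~B) -> (B -> A) = min(1, 1 − 1.00 + 1.00) = min(1, 1.00) = 1.00
(As expected: an axiom of Ł∞, always 1.)

1.00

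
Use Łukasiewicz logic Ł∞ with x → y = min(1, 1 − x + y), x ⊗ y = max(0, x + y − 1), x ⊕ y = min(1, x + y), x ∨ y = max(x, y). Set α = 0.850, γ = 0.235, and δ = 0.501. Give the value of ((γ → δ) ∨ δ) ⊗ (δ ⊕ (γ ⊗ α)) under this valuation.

0.586

γ → δ = min(1, 1 − 0.235 + 0.501) = min(1, 1.266) = 1.000
(γ → δ) ∨ δ = max(1.000, 0.501) = 1.000
γ ⊗ α = max(0, 0.235 + 0.850 − 1) = max(0, 0.085) = 0.085
δ ⊕ (γ ⊗ α) = min(1, 0.501 + 0.085) = min(1, 0.586) = 0.586
((γ → δ) ∨ δ) ⊗ (δ ⊕ (γ ⊗ α)) = max(0, 1.000 + 0.586 − 1) = max(0, 0.586) = 0.586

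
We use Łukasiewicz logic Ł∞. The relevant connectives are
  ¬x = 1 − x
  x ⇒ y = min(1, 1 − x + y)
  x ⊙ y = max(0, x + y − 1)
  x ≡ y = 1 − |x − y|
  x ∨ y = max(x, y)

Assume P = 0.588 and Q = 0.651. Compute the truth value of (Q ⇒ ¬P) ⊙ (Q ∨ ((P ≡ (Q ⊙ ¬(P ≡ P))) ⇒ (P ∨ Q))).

0.761

¬P = 1 − 0.588 = 0.412
Q ⇒ ¬P = min(1, 1 − 0.651 + 0.412) = min(1, 0.761) = 0.761
P ≡ P = 1 − |0.588 − 0.588| = 1 − 0.000 = 1.000
¬(P ≡ P) = 1 − 1.000 = 0.000
Q ⊙ ¬(P ≡ P) = max(0, 0.651 + 0.000 − 1) = max(0, -0.349) = 0.000
P ≡ (Q ⊙ ¬(P ≡ P)) = 1 − |0.588 − 0.000| = 1 − 0.588 = 0.412
P ∨ Q = max(0.588, 0.651) = 0.651
(P ≡ (Q ⊙ ¬(P ≡ P))) ⇒ (P ∨ Q) = min(1, 1 − 0.412 + 0.651) = min(1, 1.239) = 1.000
Q ∨ ((P ≡ (Q ⊙ ¬(P ≡ P))) ⇒ (P ∨ Q)) = max(0.651, 1.000) = 1.000
(Q ⇒ ¬P) ⊙ (Q ∨ ((P ≡ (Q ⊙ ¬(P ≡ P))) ⇒ (P ∨ Q))) = max(0, 0.761 + 1.000 − 1) = max(0, 0.761) = 0.761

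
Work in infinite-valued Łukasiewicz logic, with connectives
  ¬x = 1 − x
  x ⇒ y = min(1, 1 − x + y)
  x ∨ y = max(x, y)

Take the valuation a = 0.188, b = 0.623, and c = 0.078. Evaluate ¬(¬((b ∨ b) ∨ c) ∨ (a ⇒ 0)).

0.188

b ∨ b = max(0.623, 0.623) = 0.623
(b ∨ b) ∨ c = max(0.623, 0.078) = 0.623
¬((b ∨ b) ∨ c) = 1 − 0.623 = 0.377
a ⇒ 0 = min(1, 1 − 0.188 + 0.000) = min(1, 0.812) = 0.812
¬((b ∨ b) ∨ c) ∨ (a ⇒ 0) = max(0.377, 0.812) = 0.812
¬(¬((b ∨ b) ∨ c) ∨ (a ⇒ 0)) = 1 − 0.812 = 0.188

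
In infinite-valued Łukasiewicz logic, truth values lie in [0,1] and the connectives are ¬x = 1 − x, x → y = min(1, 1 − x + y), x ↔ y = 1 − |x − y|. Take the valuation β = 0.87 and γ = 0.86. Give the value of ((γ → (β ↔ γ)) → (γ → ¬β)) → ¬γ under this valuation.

β ↔ γ = 1 − |0.87 − 0.86| = 1 − 0.01 = 0.99
γ → (β ↔ γ) = min(1, 1 − 0.86 + 0.99) = min(1, 1.13) = 1.00
¬β = 1 − 0.87 = 0.13
γ → ¬β = min(1, 1 − 0.86 + 0.13) = min(1, 0.27) = 0.27
(γ → (β ↔ γ)) → (γ → ¬β) = min(1, 1 − 1.00 + 0.27) = min(1, 0.27) = 0.27
¬γ = 1 − 0.86 = 0.14
((γ → (β ↔ γ)) → (γ → ¬β)) → ¬γ = min(1, 1 − 0.27 + 0.14) = min(1, 0.87) = 0.87

0.87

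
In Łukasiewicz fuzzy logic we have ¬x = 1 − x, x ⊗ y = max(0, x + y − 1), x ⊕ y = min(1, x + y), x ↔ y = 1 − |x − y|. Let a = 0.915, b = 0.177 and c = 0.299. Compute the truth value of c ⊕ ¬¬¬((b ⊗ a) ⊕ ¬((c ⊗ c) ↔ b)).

1.000

b ⊗ a = max(0, 0.177 + 0.915 − 1) = max(0, 0.092) = 0.092
c ⊗ c = max(0, 0.299 + 0.299 − 1) = max(0, -0.402) = 0.000
(c ⊗ c) ↔ b = 1 − |0.000 − 0.177| = 1 − 0.177 = 0.823
¬((c ⊗ c) ↔ b) = 1 − 0.823 = 0.177
(b ⊗ a) ⊕ ¬((c ⊗ c) ↔ b) = min(1, 0.092 + 0.177) = min(1, 0.269) = 0.269
¬((b ⊗ a) ⊕ ¬((c ⊗ c) ↔ b)) = 1 − 0.269 = 0.731
¬¬((b ⊗ a) ⊕ ¬((c ⊗ c) ↔ b)) = 1 − 0.731 = 0.269
¬¬¬((b ⊗ a) ⊕ ¬((c ⊗ c) ↔ b)) = 1 − 0.269 = 0.731
c ⊕ ¬¬¬((b ⊗ a) ⊕ ¬((c ⊗ c) ↔ b)) = min(1, 0.299 + 0.731) = min(1, 1.030) = 1.000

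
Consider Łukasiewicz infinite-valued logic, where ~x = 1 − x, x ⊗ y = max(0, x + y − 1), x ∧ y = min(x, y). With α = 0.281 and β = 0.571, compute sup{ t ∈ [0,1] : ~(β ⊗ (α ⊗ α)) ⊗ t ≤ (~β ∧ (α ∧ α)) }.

α ⊗ α = max(0, 0.281 + 0.281 − 1) = max(0, -0.438) = 0.000
β ⊗ (α ⊗ α) = max(0, 0.571 + 0.000 − 1) = max(0, -0.429) = 0.000
~(β ⊗ (α ⊗ α)) = 1 − 0.000 = 1.000
So the left factor is ~(β ⊗ (α ⊗ α)) = 1.000.
~β = 1 − 0.571 = 0.429
α ∧ α = min(0.281, 0.281) = 0.281
~β ∧ (α ∧ α) = min(0.429, 0.281) = 0.281
So the right-hand bound is ~β ∧ (α ∧ α) = 0.281.
The residuum of the Łukasiewicz t-norm gives the supremum: min(1, 1 − 1.000 + 0.281).
1 − 1.000 + 0.281 = 0.281, so t = min(1, 0.281) = 0.281.
Check: 1.000 ⊗ 0.281 = max(0, 0.281) = 0.281 ≤ 0.281.

0.281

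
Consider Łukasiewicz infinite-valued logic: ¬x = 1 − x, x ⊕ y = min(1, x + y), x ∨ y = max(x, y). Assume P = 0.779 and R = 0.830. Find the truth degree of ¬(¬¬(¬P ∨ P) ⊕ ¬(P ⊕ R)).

¬P = 1 − 0.779 = 0.221
¬P ∨ P = max(0.221, 0.779) = 0.779
¬(¬P ∨ P) = 1 − 0.779 = 0.221
¬¬(¬P ∨ P) = 1 − 0.221 = 0.779
P ⊕ R = min(1, 0.779 + 0.830) = min(1, 1.609) = 1.000
¬(P ⊕ R) = 1 − 1.000 = 0.000
¬¬(¬P ∨ P) ⊕ ¬(P ⊕ R) = min(1, 0.779 + 0.000) = min(1, 0.779) = 0.779
¬(¬¬(¬P ∨ P) ⊕ ¬(P ⊕ R)) = 1 − 0.779 = 0.221

0.221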